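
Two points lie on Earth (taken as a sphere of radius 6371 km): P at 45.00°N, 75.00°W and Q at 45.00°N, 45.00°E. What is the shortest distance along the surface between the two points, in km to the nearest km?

With latitudes φ₁ = 45.000°, φ₂ = 45.000° and longitude difference Δλ = 120.000°:
Haversine: a = sin²(Δφ/2) + cos φ₁ cos φ₂ sin²(Δλ/2) = 0.0000 + (0.7071)(0.7071)(0.7500) = 0.37500.
Central angle c = 2·arcsin(√a) = 1.31812 rad.
Distance = R·c = 6371 × 1.3181 ≈ 8398 km.

8398 km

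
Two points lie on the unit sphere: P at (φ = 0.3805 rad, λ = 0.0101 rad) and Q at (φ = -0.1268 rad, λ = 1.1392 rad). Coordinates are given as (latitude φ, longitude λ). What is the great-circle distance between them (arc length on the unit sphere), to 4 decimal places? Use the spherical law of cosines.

In radians: φ₁ = 0.3805, φ₂ = -0.1268, Δλ = 64.693° = 1.1291 rad.
cos c = sin φ₁ sin φ₂ + cos φ₁ cos φ₂ cos Δλ = (0.3714)(-0.1265) + (0.9285)(0.9920)(0.4275) = 0.34675,
so c = arccos(0.34675) = 1.21669 rad.
On the unit sphere the arc length equals the central angle: 1.2167.

1.2167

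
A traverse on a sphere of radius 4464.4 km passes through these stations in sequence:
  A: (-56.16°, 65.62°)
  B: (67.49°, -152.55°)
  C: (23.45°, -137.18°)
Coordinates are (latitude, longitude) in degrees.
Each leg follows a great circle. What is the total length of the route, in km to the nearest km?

Leg A→B: central angle 2.7788 rad, distance 12405.9 km.
Leg B→C: central angle 0.7865 rad, distance 3511.5 km.
Total: 12405.9 + 3511.5 ≈ 15917 km.

15917 km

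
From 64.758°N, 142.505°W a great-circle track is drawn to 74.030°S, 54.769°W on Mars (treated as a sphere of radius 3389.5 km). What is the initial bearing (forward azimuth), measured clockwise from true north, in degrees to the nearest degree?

147°

With φ₁ = 1.1302, φ₂ = -1.2921, Δλ = 1.5313 rad, the forward-azimuth formula gives
θ = atan2( sin Δλ cos φ₂ , cos φ₁ sin φ₂ − sin φ₁ cos φ₂ cos Δλ ) = atan2(0.2749, -0.4198) = 146.78°.
So the initial bearing is 147°.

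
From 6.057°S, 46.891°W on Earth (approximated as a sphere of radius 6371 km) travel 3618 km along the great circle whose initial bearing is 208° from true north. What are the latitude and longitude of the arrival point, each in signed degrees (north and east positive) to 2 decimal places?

-34.14°, -64.65°

Angular distance δ = d/R = 3618/6371 = 0.56789 rad; initial bearing θ = 3.6303 rad.
sin φ₂ = sin φ₁ cos δ + cos φ₁ sin δ cos θ = (-0.1055)(0.8430) + (0.9944)(0.5379)(-0.8829) = -0.5612, so φ₂ = -34.14°.
Δλ = atan2(sin θ sin δ cos φ₁, cos δ − sin φ₁ sin φ₂) = atan2(-0.2511, 0.7838) = -17.763°.
λ₂ = -46.891° − 17.763° = -64.65°.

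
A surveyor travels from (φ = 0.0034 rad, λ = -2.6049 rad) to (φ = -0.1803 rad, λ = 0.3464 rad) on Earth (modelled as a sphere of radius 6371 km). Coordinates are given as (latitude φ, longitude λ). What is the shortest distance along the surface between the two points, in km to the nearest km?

18365 km

With latitudes φ₁ = 0.195°, φ₂ = -10.330° and longitude difference Δλ = 169.097°:
cos c = sin φ₁ sin φ₂ + cos φ₁ cos φ₂ cos Δλ = (0.0034)(-0.1793) + (1.0000)(0.9838)(-0.9819) = -0.96664,
so c = arccos(-0.96664) = 2.88255 rad.
Distance = R·c = 6371 × 2.8825 ≈ 18365 km.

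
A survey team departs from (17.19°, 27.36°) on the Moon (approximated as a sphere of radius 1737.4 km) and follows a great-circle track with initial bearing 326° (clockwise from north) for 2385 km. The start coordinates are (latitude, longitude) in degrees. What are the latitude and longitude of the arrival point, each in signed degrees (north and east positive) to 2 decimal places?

56.58°, -68.08°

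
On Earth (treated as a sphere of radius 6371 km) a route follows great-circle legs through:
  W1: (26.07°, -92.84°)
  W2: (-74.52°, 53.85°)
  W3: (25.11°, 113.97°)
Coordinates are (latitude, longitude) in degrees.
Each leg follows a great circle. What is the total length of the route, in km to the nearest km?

26172 km

Leg W1→W2: central angle 2.2445 rad, distance 14299.7 km.
Leg W2→W3: central angle 1.8635 rad, distance 11872.5 km.
Total: 14299.7 + 11872.5 ≈ 26172 km.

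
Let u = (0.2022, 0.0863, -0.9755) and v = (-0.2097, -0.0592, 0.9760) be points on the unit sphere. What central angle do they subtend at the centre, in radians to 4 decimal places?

u·v = -0.9996; |u| = 1.0000, |v| = 1.0000.
cos θ = (u·v)/(|u||v|) = -0.9996, so θ = 3.1135 rad.

3.1135 rad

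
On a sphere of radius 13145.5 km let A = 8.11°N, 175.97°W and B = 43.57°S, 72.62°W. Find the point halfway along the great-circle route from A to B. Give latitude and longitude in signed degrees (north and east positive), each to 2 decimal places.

-26.84°, -135.38°

Central angle δ = 1.8368 rad. Interpolating on the sphere with fraction f = 0.5:
P = [sin((1−f)δ)·A + sin(fδ)·B] / sin δ = 0.8236·A + 0.8236·B in Cartesian coordinates,
giving P = (-0.6351, -0.6268, -0.4515), i.e. latitude -26.84°, longitude -135.38°.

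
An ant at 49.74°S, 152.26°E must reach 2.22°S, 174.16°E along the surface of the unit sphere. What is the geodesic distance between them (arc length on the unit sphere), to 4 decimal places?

0.8909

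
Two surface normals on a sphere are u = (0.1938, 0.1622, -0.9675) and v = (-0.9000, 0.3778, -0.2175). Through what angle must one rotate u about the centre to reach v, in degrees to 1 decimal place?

84.4°

u·v = 0.0973; |u| = 1.0000, |v| = 1.0000.
cos θ = (u·v)/(|u||v|) = 0.0973, so θ = 84.4°.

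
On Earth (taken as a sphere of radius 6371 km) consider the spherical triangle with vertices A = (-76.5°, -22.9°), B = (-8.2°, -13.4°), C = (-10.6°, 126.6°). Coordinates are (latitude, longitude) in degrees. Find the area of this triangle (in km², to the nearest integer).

61759793 km²

Side lengths (central angles): a = 2.3732, b = 1.5896, c = 1.1955 rad; semiperimeter s = 2.5792.
By l'Huilier's theorem, tan(E/4) = √[tan(s/2) tan((s−a)/2) tan((s−b)/2) tan((s−c)/2)], giving spherical excess E = 1.5216 rad.
Area = E·R² = 1.5216 × (6371)² ≈ 61759793 km².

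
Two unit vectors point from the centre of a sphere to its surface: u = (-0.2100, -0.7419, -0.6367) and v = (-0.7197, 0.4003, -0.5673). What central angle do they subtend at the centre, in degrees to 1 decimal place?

u·v = 0.2154; |u| = 1.0000, |v| = 1.0000.
cos θ = (u·v)/(|u||v|) = 0.2154, so θ = 77.6°.

77.6°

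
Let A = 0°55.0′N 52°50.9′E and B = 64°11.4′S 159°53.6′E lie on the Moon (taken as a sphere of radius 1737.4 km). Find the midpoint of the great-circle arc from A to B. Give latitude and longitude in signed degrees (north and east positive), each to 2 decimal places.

-42.46°, 78.36°

The central angle between A and B is δ = 1.7133 rad.
With f = 0.5, the slerp weights are sin((1−f)δ)/sin δ = 0.7634 and sin(fδ)/sin δ = 0.7634.
Weighted sum of the unit vectors: (0.7634)·(0.6038,0.7969,0.0160) + (0.7634)·(-0.4089,0.1497,-0.9002) = (0.1489, 0.7226, -0.6750).
Converting back: φ = atan2(z, √(x²+y²)) = -42.46°, λ = atan2(y, x) = 78.36°.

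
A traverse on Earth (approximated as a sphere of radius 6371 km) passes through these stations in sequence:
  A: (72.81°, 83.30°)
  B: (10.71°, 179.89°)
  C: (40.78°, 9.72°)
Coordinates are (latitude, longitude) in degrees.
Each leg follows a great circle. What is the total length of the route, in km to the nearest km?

23287 km

Leg A→B: central angle 1.4261 rad, distance 9085.6 km.
Leg B→C: central angle 2.2290 rad, distance 14201.2 km.
Total: 9085.6 + 14201.2 ≈ 23287 km.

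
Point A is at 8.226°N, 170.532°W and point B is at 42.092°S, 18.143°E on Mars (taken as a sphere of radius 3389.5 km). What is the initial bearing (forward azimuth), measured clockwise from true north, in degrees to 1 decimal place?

Δλ = -171.325° = -2.9902 rad.
y = sin Δλ · cos φ₂ = (-0.1508)(0.7421) = -0.1119
x = cos φ₁ sin φ₂ − sin φ₁ cos φ₂ cos Δλ = (0.9897)(-0.6703) − (0.1431)(0.7421)(-0.9886) = -0.5585
θ = atan2(y, x) = -168.67°; adding 360° gives 191.3°.

191.3°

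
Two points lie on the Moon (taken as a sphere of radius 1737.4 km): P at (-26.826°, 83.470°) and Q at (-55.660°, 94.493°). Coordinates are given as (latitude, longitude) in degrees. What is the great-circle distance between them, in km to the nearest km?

907 km

Let φ₁ = -0.4682 rad, φ₂ = -0.9715 rad, and Δλ = 0.1924 rad.
cos c = sin φ₁ sin φ₂ + cos φ₁ cos φ₂ cos Δλ = (-0.4513)(-0.8257) + (0.8924)(0.5641)(0.9816) = 0.86673,
so c = arccos(0.86673) = 0.52218 rad.
Distance = R·c = 1737.4 × 0.5222 ≈ 907 km.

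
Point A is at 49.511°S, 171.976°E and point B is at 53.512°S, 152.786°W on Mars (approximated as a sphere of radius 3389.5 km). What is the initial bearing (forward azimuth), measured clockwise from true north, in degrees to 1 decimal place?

114.0°

Δλ = 35.238° = 0.6150 rad.
y = sin Δλ · cos φ₂ = (0.5770)(0.5947) = 0.3431
x = cos φ₁ sin φ₂ − sin φ₁ cos φ₂ cos Δλ = (0.6493)(-0.8040) − (-0.7605)(0.5947)(0.8168) = -0.1526
θ = atan2(y, x) = 113.98°, so the bearing is 114.0°.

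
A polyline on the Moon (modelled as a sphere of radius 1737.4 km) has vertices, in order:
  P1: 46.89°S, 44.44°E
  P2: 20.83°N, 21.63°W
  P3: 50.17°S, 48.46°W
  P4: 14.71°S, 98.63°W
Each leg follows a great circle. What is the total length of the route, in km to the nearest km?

6629 km

Leg P1→P2: central angle 1.5713 rad, distance 2730.0 km.
Leg P2→P3: central angle 1.3066 rad, distance 2270.1 km.
Leg P3→P4: central angle 0.9375 rad, distance 1628.8 km.
Total: 2730.0 + 2270.1 + 1628.8 ≈ 6629 km.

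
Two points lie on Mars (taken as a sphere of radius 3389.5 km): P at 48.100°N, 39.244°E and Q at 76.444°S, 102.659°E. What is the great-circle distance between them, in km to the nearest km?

7738 km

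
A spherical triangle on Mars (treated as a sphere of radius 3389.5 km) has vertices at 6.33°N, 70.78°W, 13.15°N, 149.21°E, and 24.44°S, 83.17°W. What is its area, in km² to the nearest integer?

15206350 km²

Side lengths (central angles): a = 2.2592, b = 0.5769, c = 2.3695 rad; semiperimeter s = 2.6028.
By l'Huilier's theorem, tan(E/4) = √[tan(s/2) tan((s−a)/2) tan((s−b)/2) tan((s−c)/2)], giving spherical excess E = 1.3236 rad.
Area = E·R² = 1.3236 × (3389.5)² ≈ 15206350 km².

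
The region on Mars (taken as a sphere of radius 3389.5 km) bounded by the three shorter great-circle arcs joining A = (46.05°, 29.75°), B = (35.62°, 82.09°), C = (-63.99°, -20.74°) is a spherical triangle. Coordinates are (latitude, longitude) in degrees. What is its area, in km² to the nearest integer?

Side lengths (central angles): a = 2.2175, b = 2.0414, c = 0.7013 rad; semiperimeter s = 2.4801.
By l'Huilier's theorem, tan(E/4) = √[tan(s/2) tan((s−a)/2) tan((s−b)/2) tan((s−c)/2)], giving spherical excess E = 1.2575 rad.
Area = E·R² = 1.2575 × (3389.5)² ≈ 14447029 km².

14447029 km²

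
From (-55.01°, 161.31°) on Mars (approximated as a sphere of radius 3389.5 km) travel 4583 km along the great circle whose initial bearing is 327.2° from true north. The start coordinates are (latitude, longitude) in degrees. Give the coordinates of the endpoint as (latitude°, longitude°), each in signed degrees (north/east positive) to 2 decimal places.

Angular distance δ = d/R = 4583/3389.5 = 1.35212 rad; initial bearing θ = 5.7107 rad.
sin φ₂ = sin φ₁ cos δ + cos φ₁ sin δ cos θ = (-0.8193)(0.2169) + (0.5734)(0.9762)(0.8406) = 0.2928, so φ₂ = 17.03°.
Δλ = atan2(sin θ sin δ cos φ₁, cos δ − sin φ₁ sin φ₂) = atan2(-0.3032, 0.4568) = -33.576°.
λ₂ = 161.310° − 33.576° = 127.73°.

17.03°, 127.73°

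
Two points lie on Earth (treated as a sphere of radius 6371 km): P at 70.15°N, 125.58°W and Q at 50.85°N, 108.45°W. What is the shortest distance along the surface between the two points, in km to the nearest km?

Let φ₁ = 1.2243 rad, φ₂ = 0.8875 rad, and Δλ = 0.2990 rad.
cos c = sin φ₁ sin φ₂ + cos φ₁ cos φ₂ cos Δλ = (0.9406)(0.7755) + (0.3396)(0.6314)(0.9556) = 0.93429,
so c = arccos(0.93429) = 0.36453 rad.
Distance = R·c = 6371 × 0.3645 ≈ 2322 km.

2322 km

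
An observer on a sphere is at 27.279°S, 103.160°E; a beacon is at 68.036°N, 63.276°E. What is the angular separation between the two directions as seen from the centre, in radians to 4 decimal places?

1.7416 rad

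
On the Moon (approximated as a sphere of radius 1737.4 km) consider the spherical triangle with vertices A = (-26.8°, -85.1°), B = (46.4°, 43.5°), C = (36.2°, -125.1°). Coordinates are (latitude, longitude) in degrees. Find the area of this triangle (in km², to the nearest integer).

5864269 km²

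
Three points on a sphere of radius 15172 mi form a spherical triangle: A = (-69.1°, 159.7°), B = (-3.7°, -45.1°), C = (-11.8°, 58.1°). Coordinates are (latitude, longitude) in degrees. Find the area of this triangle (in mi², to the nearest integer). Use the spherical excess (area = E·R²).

445513146 mi²

Side lengths (central angles): a = 1.7822, b = 1.4497, c = 1.8368 rad; semiperimeter s = 2.5344.
By l'Huilier's theorem, tan(E/4) = √[tan(s/2) tan((s−a)/2) tan((s−b)/2) tan((s−c)/2)], giving spherical excess E = 1.9354 rad.
Area = E·R² = 1.9354 × (15172)² ≈ 445513146 mi².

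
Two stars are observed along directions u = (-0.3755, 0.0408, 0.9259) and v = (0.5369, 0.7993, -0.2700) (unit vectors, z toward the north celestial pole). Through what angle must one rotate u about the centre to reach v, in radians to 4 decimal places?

u·v = -0.4190; |u| = 1.0000, |v| = 1.0000.
cos θ = (u·v)/(|u||v|) = -0.4190, so θ = 2.0031 rad.

2.0031 rad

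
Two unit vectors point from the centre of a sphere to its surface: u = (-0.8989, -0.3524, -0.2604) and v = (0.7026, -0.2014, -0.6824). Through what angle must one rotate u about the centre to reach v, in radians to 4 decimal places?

1.9637 rad

u·v = -0.3829; |u| = 1.0000, |v| = 0.9999.
cos θ = (u·v)/(|u||v|) = -0.3829, so θ = 1.9637 rad.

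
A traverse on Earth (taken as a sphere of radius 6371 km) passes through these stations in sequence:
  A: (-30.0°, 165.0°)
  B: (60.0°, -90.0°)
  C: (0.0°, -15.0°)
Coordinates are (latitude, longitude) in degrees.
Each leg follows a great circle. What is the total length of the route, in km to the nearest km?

22861 km

Leg A→B: central angle 2.1473 rad, distance 13680.4 km.
Leg B→C: central angle 1.4410 rad, distance 9180.8 km.
Total: 13680.4 + 9180.8 ≈ 22861 km.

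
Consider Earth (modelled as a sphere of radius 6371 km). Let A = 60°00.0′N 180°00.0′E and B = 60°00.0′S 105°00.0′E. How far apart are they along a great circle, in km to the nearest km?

14818 km

In radians: φ₁ = 1.0472, φ₂ = -1.0472, Δλ = -75.000° = -1.3090 rad.
Haversine: a = sin²(Δφ/2) + cos φ₁ cos φ₂ sin²(Δλ/2) = 0.7500 + (0.5000)(0.5000)(0.3706) = 0.84265.
Central angle c = 2·arcsin(√a) = 2.32581 rad.
Distance = R·c = 6371 × 2.3258 ≈ 14818 km.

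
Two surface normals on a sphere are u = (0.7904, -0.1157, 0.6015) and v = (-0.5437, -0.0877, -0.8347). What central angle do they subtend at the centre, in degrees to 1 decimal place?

157.2°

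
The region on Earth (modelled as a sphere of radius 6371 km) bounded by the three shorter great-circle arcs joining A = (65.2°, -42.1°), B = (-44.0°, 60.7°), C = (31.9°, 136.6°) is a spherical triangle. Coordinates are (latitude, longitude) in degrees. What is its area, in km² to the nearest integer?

104036071 km²

Side lengths (central angles): a = 1.7909, b = 1.4468, c = 2.3426 rad; semiperimeter s = 2.7901.
By l'Huilier's theorem, tan(E/4) = √[tan(s/2) tan((s−a)/2) tan((s−b)/2) tan((s−c)/2)], giving spherical excess E = 2.5631 rad.
Area = E·R² = 2.5631 × (6371)² ≈ 104036071 km².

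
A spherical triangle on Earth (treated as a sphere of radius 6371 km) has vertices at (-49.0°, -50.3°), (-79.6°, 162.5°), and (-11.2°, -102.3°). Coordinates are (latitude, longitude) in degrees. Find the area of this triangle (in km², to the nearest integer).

20832639 km²

Side lengths (central angles): a = 1.3949, b = 0.9970, c = 0.8727 rad; semiperimeter s = 1.6323.
By l'Huilier's theorem, tan(E/4) = √[tan(s/2) tan((s−a)/2) tan((s−b)/2) tan((s−c)/2)], giving spherical excess E = 0.5133 rad.
Area = E·R² = 0.5133 × (6371)² ≈ 20832639 km².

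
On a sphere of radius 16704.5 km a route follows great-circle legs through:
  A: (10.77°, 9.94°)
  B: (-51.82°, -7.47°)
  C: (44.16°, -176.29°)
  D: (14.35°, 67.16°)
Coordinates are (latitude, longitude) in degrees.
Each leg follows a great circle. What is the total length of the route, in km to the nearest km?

96683 km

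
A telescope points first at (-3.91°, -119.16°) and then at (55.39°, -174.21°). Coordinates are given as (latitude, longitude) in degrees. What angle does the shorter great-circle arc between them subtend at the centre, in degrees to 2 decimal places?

With latitudes φ₁ = -3.910°, φ₂ = 55.390° and longitude difference Δλ = -55.050°:
cos c = sin φ₁ sin φ₂ + cos φ₁ cos φ₂ cos Δλ = (-0.0682)(0.8230) + (0.9977)(0.5680)(0.5729) = 0.26850,
so c = arccos(0.26850) = 1.29896 rad.
So the angular separation is 74.43°.

74.43°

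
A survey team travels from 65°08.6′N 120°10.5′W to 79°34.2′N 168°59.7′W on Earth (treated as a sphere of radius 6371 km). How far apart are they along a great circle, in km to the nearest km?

In radians: φ₁ = 1.1370, φ₂ = 1.3888, Δλ = -48.820° = -0.8521 rad.
cos c = sin φ₁ sin φ₂ + cos φ₁ cos φ₂ cos Δλ = (0.9074)(0.9835) + (0.4203)(0.1810)(0.6584) = 0.94247,
so c = arccos(0.94247) = 0.34084 rad.
Distance = R·c = 6371 × 0.3408 ≈ 2171 km.

2171 km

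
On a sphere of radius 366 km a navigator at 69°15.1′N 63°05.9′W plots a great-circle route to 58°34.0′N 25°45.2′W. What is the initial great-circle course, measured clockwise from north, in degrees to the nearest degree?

Δλ = 37.345° = 0.6518 rad.
y = sin Δλ · cos φ₂ = (0.6066)(0.5215) = 0.3164
x = cos φ₁ sin φ₂ − sin φ₁ cos φ₂ cos Δλ = (0.3543)(0.8532) − (0.9351)(0.5215)(0.7950) = -0.0854
θ = atan2(y, x) = 105.11°, so the bearing is 105°.

105°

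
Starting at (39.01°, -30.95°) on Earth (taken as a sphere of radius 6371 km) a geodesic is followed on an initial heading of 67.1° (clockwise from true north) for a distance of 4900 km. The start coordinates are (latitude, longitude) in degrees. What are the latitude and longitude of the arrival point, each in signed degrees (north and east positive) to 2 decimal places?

41.50°, 27.85°

Angular distance δ = d/R = 4900/6371 = 0.76911 rad; initial bearing θ = 1.1711 rad.
sin φ₂ = sin φ₁ cos δ + cos φ₁ sin δ cos θ = (0.6295)(0.7185) + (0.7770)(0.6955)(0.3891) = 0.6626, so φ₂ = 41.50°.
Δλ = atan2(sin θ sin δ cos φ₁, cos δ − sin φ₁ sin φ₂) = atan2(0.4978, 0.3015) = 58.803°.
λ₂ = -30.950° + 58.803° = 27.85°.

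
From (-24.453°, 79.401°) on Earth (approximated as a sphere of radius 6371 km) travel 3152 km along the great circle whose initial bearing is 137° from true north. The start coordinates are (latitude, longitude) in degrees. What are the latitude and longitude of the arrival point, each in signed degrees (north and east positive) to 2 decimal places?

-42.88°, 105.62°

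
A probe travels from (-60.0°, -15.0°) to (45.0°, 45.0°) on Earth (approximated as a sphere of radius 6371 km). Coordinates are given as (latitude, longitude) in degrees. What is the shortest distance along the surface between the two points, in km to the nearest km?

With latitudes φ₁ = -60.000°, φ₂ = 45.000° and longitude difference Δλ = 60.000°:
cos c = sin φ₁ sin φ₂ + cos φ₁ cos φ₂ cos Δλ = (-0.8660)(0.7071) + (0.5000)(0.7071)(0.5000) = -0.43560,
so c = arccos(-0.43560) = 2.02150 rad.
Distance = R·c = 6371 × 2.0215 ≈ 12879 km.

12879 km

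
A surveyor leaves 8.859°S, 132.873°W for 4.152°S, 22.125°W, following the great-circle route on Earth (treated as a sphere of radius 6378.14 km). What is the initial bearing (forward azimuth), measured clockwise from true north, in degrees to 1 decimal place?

97.7°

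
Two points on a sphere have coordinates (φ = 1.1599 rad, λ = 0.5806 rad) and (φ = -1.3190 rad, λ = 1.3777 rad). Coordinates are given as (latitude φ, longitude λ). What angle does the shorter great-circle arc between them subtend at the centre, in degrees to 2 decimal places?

144.92°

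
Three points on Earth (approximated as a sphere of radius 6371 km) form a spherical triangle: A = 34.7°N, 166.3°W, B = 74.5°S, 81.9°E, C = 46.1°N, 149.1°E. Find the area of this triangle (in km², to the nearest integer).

Side lengths (central angles): a = 2.2428, b = 0.6162, c = 2.2526 rad; semiperimeter s = 2.5558.
By l'Huilier's theorem, tan(E/4) = √[tan(s/2) tan((s−a)/2) tan((s−b)/2) tan((s−c)/2)], giving spherical excess E = 1.3160 rad.
Area = E·R² = 1.3160 × (6371)² ≈ 53416973 km².

53416973 km²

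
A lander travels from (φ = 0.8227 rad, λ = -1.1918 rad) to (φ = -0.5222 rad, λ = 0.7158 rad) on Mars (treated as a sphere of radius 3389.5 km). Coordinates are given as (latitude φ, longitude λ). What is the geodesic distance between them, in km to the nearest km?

7341 km

Let φ₁ = 0.8227 rad, φ₂ = -0.5222 rad, and Δλ = 1.9076 rad.
cos c = sin φ₁ sin φ₂ + cos φ₁ cos φ₂ cos Δλ = (0.7330)(-0.4988) + (0.6802)(0.8667)(-0.3305) = -0.56045,
so c = arccos(-0.56045) = 2.16572 rad.
Distance = R·c = 3389.5 × 2.1657 ≈ 7341 km.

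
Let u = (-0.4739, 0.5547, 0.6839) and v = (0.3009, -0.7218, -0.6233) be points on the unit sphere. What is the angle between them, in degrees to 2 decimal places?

u·v = -0.9693; |u| = 1.0000, |v| = 1.0000.
cos θ = (u·v)/(|u||v|) = -0.9692, so θ = 165.75°.

165.75°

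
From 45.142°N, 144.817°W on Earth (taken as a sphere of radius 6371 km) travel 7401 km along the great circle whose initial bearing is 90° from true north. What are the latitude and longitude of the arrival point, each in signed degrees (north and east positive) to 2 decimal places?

16.38°, -71.82°

Angular distance δ = d/R = 7401/6371 = 1.16167 rad; initial bearing θ = 1.5708 rad.
sin φ₂ = sin φ₁ cos δ + cos φ₁ sin δ cos θ = (0.7089)(0.3978) + (0.7054)(0.9175)(0.0000) = 0.2820, so φ₂ = 16.38°.
Δλ = atan2(sin θ sin δ cos φ₁, cos δ − sin φ₁ sin φ₂) = atan2(0.6471, 0.1979) = 72.995°.
λ₂ = -144.817° + 72.995° = -71.82°.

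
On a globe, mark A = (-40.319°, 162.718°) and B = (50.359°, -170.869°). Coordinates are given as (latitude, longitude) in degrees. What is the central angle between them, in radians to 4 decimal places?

Let φ₁ = -0.7037 rad, φ₂ = 0.8789 rad, and Δλ = 0.4610 rad.
Haversine: a = sin²(Δφ/2) + cos φ₁ cos φ₂ sin²(Δλ/2) = 0.5059 + (0.7625)(0.6380)(0.0522) = 0.53131.
Central angle c = 2·arcsin(√a) = 1.63345 rad.
So the angular separation is 1.6334 rad.

1.6334 rad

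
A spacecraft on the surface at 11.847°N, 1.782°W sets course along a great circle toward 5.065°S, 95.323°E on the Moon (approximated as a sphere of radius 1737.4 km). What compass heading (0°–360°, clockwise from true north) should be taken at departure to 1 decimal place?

93.5°

Δλ = 97.105° = 1.6948 rad.
y = sin Δλ · cos φ₂ = (0.9923)(0.9961) = 0.9884
x = cos φ₁ sin φ₂ − sin φ₁ cos φ₂ cos Δλ = (0.9787)(-0.0883) − (0.2053)(0.9961)(-0.1237) = -0.0611
θ = atan2(y, x) = 93.54°, so the bearing is 93.5°.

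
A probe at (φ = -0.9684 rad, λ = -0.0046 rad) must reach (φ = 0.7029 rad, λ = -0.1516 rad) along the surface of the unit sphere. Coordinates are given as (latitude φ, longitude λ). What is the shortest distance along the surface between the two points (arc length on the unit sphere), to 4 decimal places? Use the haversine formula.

Let φ₁ = -0.9684 rad, φ₂ = 0.7029 rad, and Δλ = -0.1470 rad.
Haversine: a = sin²(Δφ/2) + cos φ₁ cos φ₂ sin²(Δλ/2) = 0.5502 + (0.5666)(0.7630)(0.0054) = 0.55250.
Central angle c = 2·arcsin(√a) = 1.67599 rad.
On the unit sphere the arc length equals the central angle: 1.6760.

1.6760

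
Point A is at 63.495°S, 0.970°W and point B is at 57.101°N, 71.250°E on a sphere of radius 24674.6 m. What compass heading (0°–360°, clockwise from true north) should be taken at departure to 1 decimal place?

44.7°

With φ₁ = -1.1082, φ₂ = 0.9966, Δλ = 1.2605 rad, the forward-azimuth formula gives
θ = atan2( sin Δλ cos φ₂ , cos φ₁ sin φ₂ − sin φ₁ cos φ₂ cos Δλ ) = atan2(0.5172, 0.5231) = 44.67°.
So the initial bearing is 44.7°.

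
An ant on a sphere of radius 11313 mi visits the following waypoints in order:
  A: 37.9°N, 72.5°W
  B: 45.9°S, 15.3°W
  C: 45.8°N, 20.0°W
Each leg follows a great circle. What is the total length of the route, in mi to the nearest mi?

37526 mi

Leg A→B: central angle 1.7150 rad, distance 19401.3 mi.
Leg B→C: central angle 1.6021 rad, distance 18124.5 mi.
Total: 19401.3 + 18124.5 ≈ 37526 mi.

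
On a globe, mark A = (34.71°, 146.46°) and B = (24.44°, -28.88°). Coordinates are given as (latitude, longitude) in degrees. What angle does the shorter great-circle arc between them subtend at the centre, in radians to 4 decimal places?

With latitudes φ₁ = 34.710°, φ₂ = 24.440° and longitude difference Δλ = -175.340°:
cos c = sin φ₁ sin φ₂ + cos φ₁ cos φ₂ cos Δλ = (0.5694)(0.4137) + (0.8220)(0.9104)(-0.9967) = -0.51032,
so c = arccos(-0.51032) = 2.10635 rad.
So the angular separation is 2.1064 rad.

2.1064 rad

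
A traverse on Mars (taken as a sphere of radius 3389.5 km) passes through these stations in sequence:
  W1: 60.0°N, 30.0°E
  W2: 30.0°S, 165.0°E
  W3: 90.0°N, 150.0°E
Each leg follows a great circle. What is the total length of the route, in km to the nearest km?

Leg W1→W2: central angle 2.4027 rad, distance 8143.9 km.
Leg W2→W3: central angle 2.0944 rad, distance 7099.0 km.
Total: 8143.9 + 7099.0 ≈ 15243 km.

15243 km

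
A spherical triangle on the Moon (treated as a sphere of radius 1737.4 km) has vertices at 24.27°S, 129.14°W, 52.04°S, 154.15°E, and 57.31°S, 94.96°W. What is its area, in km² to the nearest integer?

Side lengths (central angles): a = 0.9943, b = 0.7178, c = 1.1007 rad; semiperimeter s = 1.4064.
By l'Huilier's theorem, tan(E/4) = √[tan(s/2) tan((s−a)/2) tan((s−b)/2) tan((s−c)/2)], giving spherical excess E = 0.3945 rad.
Area = E·R² = 0.3945 × (1737.4)² ≈ 1190713 km².

1190713 km²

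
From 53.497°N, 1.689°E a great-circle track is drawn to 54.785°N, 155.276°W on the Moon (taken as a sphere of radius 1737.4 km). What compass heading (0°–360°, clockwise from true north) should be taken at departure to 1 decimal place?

With φ₁ = 0.9337, φ₂ = 0.9562, Δλ = -2.7396 rad, the forward-azimuth formula gives
θ = atan2( sin Δλ cos φ₂ , cos φ₁ sin φ₂ − sin φ₁ cos φ₂ cos Δλ ) = atan2(-0.2256, 0.9126) = -13.89°.
Adding 360° brings this into [0°, 360°): 346.1°.

346.1°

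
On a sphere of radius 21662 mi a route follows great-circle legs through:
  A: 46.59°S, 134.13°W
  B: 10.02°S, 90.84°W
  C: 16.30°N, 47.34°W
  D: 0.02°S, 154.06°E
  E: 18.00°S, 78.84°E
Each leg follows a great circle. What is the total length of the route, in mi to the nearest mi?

Leg A→B: central angle 0.9033 rad, distance 19568.3 mi.
Leg B→C: central angle 0.8805 rad, distance 19073.4 mi.
Leg C→D: central angle 2.6764 rad, distance 57975.9 mi.
Leg D→E: central angle 1.3256 rad, distance 28715.5 mi.
Total: 19568.3 + 19073.4 + 57975.9 + 28715.5 ≈ 125333 mi.

125333 mi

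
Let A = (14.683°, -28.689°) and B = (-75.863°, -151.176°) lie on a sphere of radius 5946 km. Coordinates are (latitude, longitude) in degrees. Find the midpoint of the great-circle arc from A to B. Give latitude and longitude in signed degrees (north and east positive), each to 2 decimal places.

-39.75°, -42.53°

The central angle between A and B is δ = 1.9527 rad.
With f = 0.5, the slerp weights are sin((1−f)δ)/sin δ = 0.8928 and sin(fδ)/sin δ = 0.8928.
Weighted sum of the unit vectors: (0.8928)·(0.8486,-0.4644,0.2535) + (0.8928)·(-0.2140,-0.1178,-0.9697) = (0.5666, -0.5197, -0.6394).
Converting back: φ = atan2(z, √(x²+y²)) = -39.75°, λ = atan2(y, x) = -42.53°.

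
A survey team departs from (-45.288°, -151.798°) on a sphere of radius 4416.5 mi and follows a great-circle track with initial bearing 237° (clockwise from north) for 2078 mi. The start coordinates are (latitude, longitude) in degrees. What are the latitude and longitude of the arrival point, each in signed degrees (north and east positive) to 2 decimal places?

Angular distance δ = d/R = 2078/4416.5 = 0.47051 rad; initial bearing θ = 4.1364 rad.
sin φ₂ = sin φ₁ cos δ + cos φ₁ sin δ cos θ = (-0.7107)(0.8913) + (0.7035)(0.4533)(-0.5446) = -0.8071, so φ₂ = -53.82°.
Δλ = atan2(sin θ sin δ cos φ₁, cos δ − sin φ₁ sin φ₂) = atan2(-0.2675, 0.3177) = -40.092°.
λ₂ = -151.798° − 40.092° = -191.89° → 168.11° after wrapping to (−180°, 180°].

-53.82°, 168.11°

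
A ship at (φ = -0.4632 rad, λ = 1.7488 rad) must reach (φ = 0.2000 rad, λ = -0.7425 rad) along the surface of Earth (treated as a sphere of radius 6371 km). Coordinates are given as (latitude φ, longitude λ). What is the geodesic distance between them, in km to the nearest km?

15775 km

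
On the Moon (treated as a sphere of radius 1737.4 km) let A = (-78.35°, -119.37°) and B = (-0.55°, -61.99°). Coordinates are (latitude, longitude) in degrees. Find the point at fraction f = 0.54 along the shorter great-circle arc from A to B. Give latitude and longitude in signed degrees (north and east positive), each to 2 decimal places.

Central angle δ = 1.4523 rad. Interpolating on the sphere with fraction f = 0.54:
P = [sin((1−f)δ)·A + sin(fδ)·B] / sin δ = 0.6238·A + 0.7113·B in Cartesian coordinates,
giving P = (0.2722, -0.7377, -0.6178), i.e. latitude -38.16°, longitude -69.74°.

-38.16°, -69.74°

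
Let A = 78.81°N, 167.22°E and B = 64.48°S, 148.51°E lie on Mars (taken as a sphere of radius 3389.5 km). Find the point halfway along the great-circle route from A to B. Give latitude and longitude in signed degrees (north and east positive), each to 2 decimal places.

7.25°, 154.29°

Central angle δ = 2.5083 rad. Interpolating on the sphere with fraction f = 0.5:
P = [sin((1−f)δ)·A + sin(fδ)·B] / sin δ = 1.6058·A + 1.6058·B in Cartesian coordinates,
giving P = (-0.8938, 0.4303, 0.1261), i.e. latitude 7.25°, longitude 154.29°.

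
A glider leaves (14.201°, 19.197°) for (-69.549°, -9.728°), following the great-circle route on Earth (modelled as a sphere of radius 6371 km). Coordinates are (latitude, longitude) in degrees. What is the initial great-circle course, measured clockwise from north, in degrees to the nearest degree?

190°

With φ₁ = 0.2479, φ₂ = -1.2139, Δλ = -0.5048 rad, the forward-azimuth formula gives
θ = atan2( sin Δλ cos φ₂ , cos φ₁ sin φ₂ − sin φ₁ cos φ₂ cos Δλ ) = atan2(-0.1690, -0.9834) = -170.25°.
Adding 360° brings this into [0°, 360°): 190°.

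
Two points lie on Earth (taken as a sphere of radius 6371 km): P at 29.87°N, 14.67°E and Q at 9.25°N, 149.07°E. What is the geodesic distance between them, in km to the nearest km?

In radians: φ₁ = 0.5213, φ₂ = 0.1614, Δλ = 134.400° = 2.3457 rad.
cos c = sin φ₁ sin φ₂ + cos φ₁ cos φ₂ cos Δλ = (0.4980)(0.1607) + (0.8672)(0.9870)(-0.6997) = -0.51877,
so c = arccos(-0.51877) = 2.11621 rad.
Distance = R·c = 6371 × 2.1162 ≈ 13482 km.

13482 km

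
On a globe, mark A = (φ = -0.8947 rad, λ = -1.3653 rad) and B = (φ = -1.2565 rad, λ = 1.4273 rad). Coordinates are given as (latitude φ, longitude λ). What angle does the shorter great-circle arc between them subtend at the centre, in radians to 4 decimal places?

0.9764 rad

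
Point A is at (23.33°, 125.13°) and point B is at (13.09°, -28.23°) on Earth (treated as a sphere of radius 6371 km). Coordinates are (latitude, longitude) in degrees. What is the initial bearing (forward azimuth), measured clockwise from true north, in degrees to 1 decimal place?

321.7°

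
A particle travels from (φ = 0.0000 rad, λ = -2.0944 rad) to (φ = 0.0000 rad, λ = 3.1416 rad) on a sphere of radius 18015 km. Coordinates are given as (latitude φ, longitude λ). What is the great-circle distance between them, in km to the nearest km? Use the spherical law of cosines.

Let φ₁ = 0.0000 rad, φ₂ = 0.0000 rad, and Δλ = -1.0472 rad.
cos c = sin φ₁ sin φ₂ + cos φ₁ cos φ₂ cos Δλ = (0.0000)(0.0000) + (1.0000)(1.0000)(0.5000) = 0.50001,
so c = arccos(0.50001) = 1.04719 rad.
Distance = R·c = 18015 × 1.0472 ≈ 18865 km.

18865 km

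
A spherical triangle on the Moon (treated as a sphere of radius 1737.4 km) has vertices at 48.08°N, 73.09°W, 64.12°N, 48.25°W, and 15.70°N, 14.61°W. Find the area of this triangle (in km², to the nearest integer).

Side lengths (central angles): a = 0.9356, b = 1.0032, c = 0.3651 rad; semiperimeter s = 1.1520.
By l'Huilier's theorem, tan(E/4) = √[tan(s/2) tan((s−a)/2) tan((s−b)/2) tan((s−c)/2)], giving spherical excess E = 0.1867 rad.
Area = E·R² = 0.1867 × (1737.4)² ≈ 563526 km².

563526 km²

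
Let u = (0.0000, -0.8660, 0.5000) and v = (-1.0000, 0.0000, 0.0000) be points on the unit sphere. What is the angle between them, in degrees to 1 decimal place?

90.0°

u·v = 0.0000; |u| = 1.0000, |v| = 1.0000.
cos θ = (u·v)/(|u||v|) = 0.0000, so θ = 90.0°.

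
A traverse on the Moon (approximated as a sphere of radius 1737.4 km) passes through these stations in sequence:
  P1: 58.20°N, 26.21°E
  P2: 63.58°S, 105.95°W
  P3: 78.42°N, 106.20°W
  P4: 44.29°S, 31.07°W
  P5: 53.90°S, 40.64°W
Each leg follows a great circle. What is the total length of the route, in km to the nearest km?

Leg P1→P2: central angle 2.7351 rad, distance 4751.9 km.
Leg P2→P3: central angle 2.4784 rad, distance 4305.9 km.
Leg P3→P4: central angle 2.2747 rad, distance 3952.1 km.
Leg P4→P5: central angle 0.1998 rad, distance 347.2 km.
Total: 4751.9 + 4305.9 + 3952.1 + 347.2 ≈ 13357 km.

13357 km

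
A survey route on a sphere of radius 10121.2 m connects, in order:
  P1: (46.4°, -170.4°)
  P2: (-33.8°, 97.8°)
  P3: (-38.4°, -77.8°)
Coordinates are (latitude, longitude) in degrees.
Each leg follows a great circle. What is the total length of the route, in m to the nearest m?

Leg P1→P2: central angle 2.0052 rad, distance 20294.9 m.
Leg P2→P3: central angle 1.8794 rad, distance 19022.3 m.
Total: 20294.9 + 19022.3 ≈ 39317 m.

39317 m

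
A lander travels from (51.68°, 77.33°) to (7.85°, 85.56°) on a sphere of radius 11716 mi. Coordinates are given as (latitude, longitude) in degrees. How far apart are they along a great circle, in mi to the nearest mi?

In radians: φ₁ = 0.9020, φ₂ = 0.1370, Δλ = 8.230° = 0.1436 rad.
cos c = sin φ₁ sin φ₂ + cos φ₁ cos φ₂ cos Δλ = (0.7846)(0.1366) + (0.6201)(0.9906)(0.9897) = 0.71507,
so c = arccos(0.71507) = 0.77407 rad.
Distance = R·c = 11716 × 0.7741 ≈ 9069 mi.

9069 mi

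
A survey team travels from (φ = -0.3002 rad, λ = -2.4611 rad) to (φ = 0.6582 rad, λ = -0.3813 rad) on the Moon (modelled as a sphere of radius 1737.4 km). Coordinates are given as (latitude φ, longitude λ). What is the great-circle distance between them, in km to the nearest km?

3739 km

With latitudes φ₁ = -17.200°, φ₂ = 37.712° and longitude difference Δλ = 119.164°:
cos c = sin φ₁ sin φ₂ + cos φ₁ cos φ₂ cos Δλ = (-0.2957)(0.6117) + (0.9553)(0.7911)(-0.4873) = -0.54915,
so c = arccos(-0.54915) = 2.15214 rad.
Distance = R·c = 1737.4 × 2.1521 ≈ 3739 km.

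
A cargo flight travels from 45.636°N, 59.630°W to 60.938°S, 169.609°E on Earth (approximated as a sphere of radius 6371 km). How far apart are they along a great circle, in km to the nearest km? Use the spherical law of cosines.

With latitudes φ₁ = 45.636°, φ₂ = -60.938° and longitude difference Δλ = -130.761°:
cos c = sin φ₁ sin φ₂ + cos φ₁ cos φ₂ cos Δλ = (0.7149)(-0.8741) + (0.6992)(0.4858)(-0.6529) = -0.84666,
so c = arccos(-0.84666) = 2.58047 rad.
Distance = R·c = 6371 × 2.5805 ≈ 16440 km.

16440 km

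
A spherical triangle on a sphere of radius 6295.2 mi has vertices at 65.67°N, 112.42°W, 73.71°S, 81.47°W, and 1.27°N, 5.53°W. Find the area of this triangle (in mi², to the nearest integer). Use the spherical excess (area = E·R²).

103309019 mi²

Side lengths (central angles): a = 1.5239, b = 1.6704, c = 2.4583 rad; semiperimeter s = 2.8263.
By l'Huilier's theorem, tan(E/4) = √[tan(s/2) tan((s−a)/2) tan((s−b)/2) tan((s−c)/2)], giving spherical excess E = 2.6069 rad.
Area = E·R² = 2.6069 × (6295.2)² ≈ 103309019 mi².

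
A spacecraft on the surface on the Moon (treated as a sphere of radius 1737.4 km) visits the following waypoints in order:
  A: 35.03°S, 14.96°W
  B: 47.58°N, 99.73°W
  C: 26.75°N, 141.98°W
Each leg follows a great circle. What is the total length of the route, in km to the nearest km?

Leg A→B: central angle 1.9535 rad, distance 3393.9 km.
Leg B→C: central angle 0.6791 rad, distance 1179.8 km.
Total: 3393.9 + 1179.8 ≈ 4574 km.

4574 km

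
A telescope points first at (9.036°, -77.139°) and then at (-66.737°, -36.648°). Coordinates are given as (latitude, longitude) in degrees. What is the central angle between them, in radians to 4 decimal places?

1.4179 rad

With latitudes φ₁ = 9.036°, φ₂ = -66.737° and longitude difference Δλ = 40.491°:
Haversine: a = sin²(Δφ/2) + cos φ₁ cos φ₂ sin²(Δλ/2) = 0.3771 + (0.9876)(0.3950)(0.1197) = 0.42382.
Central angle c = 2·arcsin(√a) = 1.41785 rad.
So the angular separation is 1.4179 rad.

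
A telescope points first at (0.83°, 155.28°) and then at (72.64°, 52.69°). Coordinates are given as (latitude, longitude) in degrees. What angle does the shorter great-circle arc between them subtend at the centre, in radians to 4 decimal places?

With latitudes φ₁ = 0.830°, φ₂ = 72.640° and longitude difference Δλ = -102.590°:
cos c = sin φ₁ sin φ₂ + cos φ₁ cos φ₂ cos Δλ = (0.0145)(0.9544) + (0.9999)(0.2984)(-0.2180) = -0.05120,
so c = arccos(-0.05120) = 1.62202 rad.
So the angular separation is 1.6220 rad.

1.6220 rad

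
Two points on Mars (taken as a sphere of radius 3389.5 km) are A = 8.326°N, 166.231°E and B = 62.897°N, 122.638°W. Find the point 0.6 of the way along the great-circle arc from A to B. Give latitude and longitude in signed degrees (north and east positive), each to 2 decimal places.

46.27°, -166.76°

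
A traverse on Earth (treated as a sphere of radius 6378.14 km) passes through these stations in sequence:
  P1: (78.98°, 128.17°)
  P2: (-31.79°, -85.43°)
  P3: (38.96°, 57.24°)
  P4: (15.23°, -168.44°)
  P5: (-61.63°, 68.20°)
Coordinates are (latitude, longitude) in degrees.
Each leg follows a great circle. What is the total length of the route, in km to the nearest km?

Leg P1→P2: central angle 2.2816 rad, distance 14552.2 km.
Leg P2→P3: central angle 2.5998 rad, distance 16582.0 km.
Leg P3→P4: central angle 1.9380 rad, distance 12360.9 km.
Leg P4→P5: central angle 2.0752 rad, distance 13235.7 km.
Total: 14552.2 + 16582.0 + 12360.9 + 13235.7 ≈ 56731 km.

56731 km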